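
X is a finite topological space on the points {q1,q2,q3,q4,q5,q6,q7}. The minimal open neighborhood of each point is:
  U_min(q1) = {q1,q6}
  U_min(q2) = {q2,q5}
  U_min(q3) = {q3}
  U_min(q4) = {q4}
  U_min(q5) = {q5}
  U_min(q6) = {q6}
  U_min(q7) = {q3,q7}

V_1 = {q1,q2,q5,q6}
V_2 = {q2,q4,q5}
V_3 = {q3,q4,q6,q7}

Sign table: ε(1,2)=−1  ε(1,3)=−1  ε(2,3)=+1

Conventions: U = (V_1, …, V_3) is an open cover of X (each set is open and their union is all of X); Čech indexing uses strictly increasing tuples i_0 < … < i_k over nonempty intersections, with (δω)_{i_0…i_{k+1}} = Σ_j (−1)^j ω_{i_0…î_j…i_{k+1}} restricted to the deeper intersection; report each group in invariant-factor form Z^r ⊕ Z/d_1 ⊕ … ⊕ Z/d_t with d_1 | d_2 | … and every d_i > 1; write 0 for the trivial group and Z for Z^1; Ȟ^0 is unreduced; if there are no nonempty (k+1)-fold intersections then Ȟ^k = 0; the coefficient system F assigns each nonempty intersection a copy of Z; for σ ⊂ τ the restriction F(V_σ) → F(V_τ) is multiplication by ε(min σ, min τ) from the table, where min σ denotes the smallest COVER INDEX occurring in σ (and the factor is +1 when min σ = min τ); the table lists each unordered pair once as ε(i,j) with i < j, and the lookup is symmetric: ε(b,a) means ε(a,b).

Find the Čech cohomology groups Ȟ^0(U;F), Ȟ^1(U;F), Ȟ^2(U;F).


cover nerve:
  V12={q2,q5} V13={q6} V23={q4}
C dims 3,3; δ0: rk 2, SNF 1^2
Ȟ^0: (3−2)−0=1 ⇒ Z
Ȟ^1: (3−0)−2=1 ⇒ Z
Ȟ^2: (0−0)−0=0 ⇒ 0

Ȟ^0(U;F) ≅ Z,  Ȟ^1(U;F) ≅ Z,  Ȟ^2(U;F) ≅ 0


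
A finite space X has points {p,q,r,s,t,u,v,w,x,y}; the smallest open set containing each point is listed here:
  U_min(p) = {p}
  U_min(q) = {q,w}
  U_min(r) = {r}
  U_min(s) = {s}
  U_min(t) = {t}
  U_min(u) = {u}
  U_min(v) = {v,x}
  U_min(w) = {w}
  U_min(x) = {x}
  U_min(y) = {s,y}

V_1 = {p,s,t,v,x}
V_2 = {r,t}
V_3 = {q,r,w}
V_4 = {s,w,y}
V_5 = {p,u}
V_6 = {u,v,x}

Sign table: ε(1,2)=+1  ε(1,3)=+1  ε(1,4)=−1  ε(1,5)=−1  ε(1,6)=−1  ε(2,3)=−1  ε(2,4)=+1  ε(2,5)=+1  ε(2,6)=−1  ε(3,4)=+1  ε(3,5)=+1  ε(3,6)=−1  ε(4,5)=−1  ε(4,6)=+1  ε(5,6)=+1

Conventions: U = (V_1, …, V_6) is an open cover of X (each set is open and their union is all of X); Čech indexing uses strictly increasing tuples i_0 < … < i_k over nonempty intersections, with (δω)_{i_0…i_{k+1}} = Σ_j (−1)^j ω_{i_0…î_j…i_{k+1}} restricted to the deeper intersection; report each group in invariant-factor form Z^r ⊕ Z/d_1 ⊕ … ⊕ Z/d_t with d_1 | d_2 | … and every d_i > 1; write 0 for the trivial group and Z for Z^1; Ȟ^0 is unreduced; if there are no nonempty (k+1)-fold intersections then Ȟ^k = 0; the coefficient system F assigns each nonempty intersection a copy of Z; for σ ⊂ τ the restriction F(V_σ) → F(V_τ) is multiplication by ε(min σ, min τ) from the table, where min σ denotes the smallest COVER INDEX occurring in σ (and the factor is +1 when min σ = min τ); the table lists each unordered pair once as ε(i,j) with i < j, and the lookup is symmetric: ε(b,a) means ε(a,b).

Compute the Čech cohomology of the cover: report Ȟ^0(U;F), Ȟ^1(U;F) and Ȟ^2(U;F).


nerve simplices:
  V12={t} V14={s} V15={p} V16={v,x} V23={r} V34={w} V56={u}
C dims 6,7; δ0: rk 5, SNF 1^5
degree 0: 6−5−0 = 1 → Ȟ^0 ≅ Z
degree 1: 7−0−5 = 2 → Ȟ^1 ≅ Z^2
degree 2: 0−0−0 = 0 → Ȟ^2 ≅ 0

Ȟ^0(U;F) ≅ Z, Ȟ^1(U;F) ≅ Z^2 and Ȟ^2(U;F) ≅ 0


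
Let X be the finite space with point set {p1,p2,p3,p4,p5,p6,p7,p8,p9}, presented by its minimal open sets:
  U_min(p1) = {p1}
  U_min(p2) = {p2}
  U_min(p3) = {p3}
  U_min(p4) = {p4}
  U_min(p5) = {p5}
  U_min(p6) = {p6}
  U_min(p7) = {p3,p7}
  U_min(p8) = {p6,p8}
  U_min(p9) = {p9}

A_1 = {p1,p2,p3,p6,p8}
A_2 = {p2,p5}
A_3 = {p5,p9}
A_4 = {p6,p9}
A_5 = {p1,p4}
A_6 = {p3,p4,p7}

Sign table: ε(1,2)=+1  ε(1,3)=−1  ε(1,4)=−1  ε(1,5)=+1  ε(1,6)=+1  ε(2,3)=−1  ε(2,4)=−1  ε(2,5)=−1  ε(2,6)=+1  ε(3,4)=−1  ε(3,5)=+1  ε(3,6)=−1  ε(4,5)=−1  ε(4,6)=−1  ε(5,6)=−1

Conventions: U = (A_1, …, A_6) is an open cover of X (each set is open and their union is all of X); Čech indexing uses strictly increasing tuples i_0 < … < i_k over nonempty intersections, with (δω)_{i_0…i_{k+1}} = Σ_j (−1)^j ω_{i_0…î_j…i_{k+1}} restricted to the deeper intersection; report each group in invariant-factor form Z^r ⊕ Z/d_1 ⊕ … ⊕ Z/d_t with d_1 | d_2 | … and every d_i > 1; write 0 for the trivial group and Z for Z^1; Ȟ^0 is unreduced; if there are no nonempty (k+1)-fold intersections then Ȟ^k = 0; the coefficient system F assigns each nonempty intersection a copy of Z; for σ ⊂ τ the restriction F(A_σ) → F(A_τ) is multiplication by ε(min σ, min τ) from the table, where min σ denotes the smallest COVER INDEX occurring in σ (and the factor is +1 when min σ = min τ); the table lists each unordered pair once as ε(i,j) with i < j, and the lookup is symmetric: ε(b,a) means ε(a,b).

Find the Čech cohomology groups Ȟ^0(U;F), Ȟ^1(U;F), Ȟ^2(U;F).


nonempty intersections:
  A12={p2} A14={p6} A15={p1} A16={p3} A23={p5} A34={p9} A56={p4}
C dims 6,7; δ0: rk 6, SNF 1^5·2
Ȟ^0: (6−6)−0=0 ⇒ 0
Ȟ^1: (7−0)−6=1 plus torsion [2] ⇒ Z ⊕ Z/2
Ȟ^2: (0−0)−0=0 ⇒ 0

Ȟ^0(U;F) ≅ 0, Ȟ^1(U;F) ≅ Z ⊕ Z/2, Ȟ^2(U;F) ≅ 0


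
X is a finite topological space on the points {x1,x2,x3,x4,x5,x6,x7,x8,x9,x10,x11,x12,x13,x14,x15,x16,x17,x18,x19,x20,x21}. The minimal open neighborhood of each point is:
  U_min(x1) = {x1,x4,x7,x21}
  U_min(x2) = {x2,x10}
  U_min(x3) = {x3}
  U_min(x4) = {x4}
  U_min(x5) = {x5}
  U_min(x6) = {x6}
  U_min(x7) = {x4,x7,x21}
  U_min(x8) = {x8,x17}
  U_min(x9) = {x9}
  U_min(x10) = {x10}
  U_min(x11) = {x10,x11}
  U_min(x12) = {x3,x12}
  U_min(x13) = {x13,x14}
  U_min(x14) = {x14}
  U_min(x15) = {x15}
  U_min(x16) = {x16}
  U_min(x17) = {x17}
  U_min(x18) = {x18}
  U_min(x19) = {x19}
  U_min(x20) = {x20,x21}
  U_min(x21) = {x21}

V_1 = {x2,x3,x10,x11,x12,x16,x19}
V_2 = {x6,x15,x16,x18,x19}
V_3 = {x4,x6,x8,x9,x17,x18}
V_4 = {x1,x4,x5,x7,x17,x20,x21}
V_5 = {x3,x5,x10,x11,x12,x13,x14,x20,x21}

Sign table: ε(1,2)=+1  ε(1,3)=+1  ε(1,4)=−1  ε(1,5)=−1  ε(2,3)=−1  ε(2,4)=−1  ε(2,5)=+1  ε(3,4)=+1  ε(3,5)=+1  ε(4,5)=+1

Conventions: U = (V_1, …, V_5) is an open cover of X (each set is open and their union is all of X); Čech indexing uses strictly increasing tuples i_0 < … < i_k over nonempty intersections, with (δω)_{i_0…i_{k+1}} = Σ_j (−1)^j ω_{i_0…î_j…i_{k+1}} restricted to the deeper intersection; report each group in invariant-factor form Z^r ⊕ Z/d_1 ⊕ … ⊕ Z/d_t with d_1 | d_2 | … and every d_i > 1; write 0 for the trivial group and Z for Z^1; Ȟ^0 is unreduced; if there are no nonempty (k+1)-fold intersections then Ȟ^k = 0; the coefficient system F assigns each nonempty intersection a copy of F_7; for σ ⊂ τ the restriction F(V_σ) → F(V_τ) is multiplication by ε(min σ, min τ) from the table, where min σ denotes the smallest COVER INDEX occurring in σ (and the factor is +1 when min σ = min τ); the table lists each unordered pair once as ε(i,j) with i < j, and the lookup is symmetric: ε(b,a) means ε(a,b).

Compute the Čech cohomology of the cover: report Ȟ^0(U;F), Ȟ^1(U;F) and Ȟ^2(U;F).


intersection data:
  V12={x16,x19} V15={x3,x10,x11,x12} V23={x6,x18} V34={x4,x17} V45={x5,x20,x21}
C dims 5,5; δ0: rk_F7 4
Ȟ^0 = (5 − 4) − 0 = 1, so Ȟ^0 ≅ Z/7
Ȟ^1 = (5 − 0) − 4 = 1, so Ȟ^1 ≅ Z/7
Ȟ^2 = (0 − 0) − 0 = 0, so Ȟ^2 ≅ 0

Ȟ^0 ≅ Z/7, Ȟ^1 ≅ Z/7 and Ȟ^2 ≅ 0


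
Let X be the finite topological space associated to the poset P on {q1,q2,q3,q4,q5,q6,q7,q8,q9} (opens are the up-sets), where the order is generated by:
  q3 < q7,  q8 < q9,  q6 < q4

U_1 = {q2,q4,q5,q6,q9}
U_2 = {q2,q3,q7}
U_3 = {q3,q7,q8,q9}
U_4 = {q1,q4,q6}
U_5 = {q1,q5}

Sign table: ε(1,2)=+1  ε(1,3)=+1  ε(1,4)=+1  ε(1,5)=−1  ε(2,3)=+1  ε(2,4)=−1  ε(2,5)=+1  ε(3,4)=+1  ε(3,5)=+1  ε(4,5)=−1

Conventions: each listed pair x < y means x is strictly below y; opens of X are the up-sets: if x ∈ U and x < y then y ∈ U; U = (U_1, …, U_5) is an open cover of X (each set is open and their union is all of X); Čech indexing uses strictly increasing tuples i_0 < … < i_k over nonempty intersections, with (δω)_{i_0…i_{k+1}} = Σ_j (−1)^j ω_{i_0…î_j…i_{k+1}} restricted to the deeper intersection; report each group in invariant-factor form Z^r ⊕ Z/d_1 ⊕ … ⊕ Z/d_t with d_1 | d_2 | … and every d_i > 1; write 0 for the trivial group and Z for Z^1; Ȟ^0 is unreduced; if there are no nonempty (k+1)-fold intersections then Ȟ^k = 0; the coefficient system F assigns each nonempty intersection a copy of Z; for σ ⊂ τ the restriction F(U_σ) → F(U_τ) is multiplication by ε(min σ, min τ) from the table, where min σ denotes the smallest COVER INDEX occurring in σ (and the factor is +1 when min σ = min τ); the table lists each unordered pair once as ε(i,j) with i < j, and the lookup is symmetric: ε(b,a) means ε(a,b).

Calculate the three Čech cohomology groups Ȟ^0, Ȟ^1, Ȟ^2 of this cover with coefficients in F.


Ȟ^0(U;F) ≅ Z, Ȟ^1(U;F) ≅ Z^2, Ȟ^2(U;F) ≅ 0

cover nerve:
  U12={q2} U13={q9} U14={q4,q6} U15={q5} U23={q3,q7} U45={q1}
C dims 5,6; δ0: rk 4, SNF 1^4
Ȟ^0: (5−4)−0=1 ⇒ Z
Ȟ^1: (6−0)−4=2 ⇒ Z^2
Ȟ^2: (0−0)−0=0 ⇒ 0


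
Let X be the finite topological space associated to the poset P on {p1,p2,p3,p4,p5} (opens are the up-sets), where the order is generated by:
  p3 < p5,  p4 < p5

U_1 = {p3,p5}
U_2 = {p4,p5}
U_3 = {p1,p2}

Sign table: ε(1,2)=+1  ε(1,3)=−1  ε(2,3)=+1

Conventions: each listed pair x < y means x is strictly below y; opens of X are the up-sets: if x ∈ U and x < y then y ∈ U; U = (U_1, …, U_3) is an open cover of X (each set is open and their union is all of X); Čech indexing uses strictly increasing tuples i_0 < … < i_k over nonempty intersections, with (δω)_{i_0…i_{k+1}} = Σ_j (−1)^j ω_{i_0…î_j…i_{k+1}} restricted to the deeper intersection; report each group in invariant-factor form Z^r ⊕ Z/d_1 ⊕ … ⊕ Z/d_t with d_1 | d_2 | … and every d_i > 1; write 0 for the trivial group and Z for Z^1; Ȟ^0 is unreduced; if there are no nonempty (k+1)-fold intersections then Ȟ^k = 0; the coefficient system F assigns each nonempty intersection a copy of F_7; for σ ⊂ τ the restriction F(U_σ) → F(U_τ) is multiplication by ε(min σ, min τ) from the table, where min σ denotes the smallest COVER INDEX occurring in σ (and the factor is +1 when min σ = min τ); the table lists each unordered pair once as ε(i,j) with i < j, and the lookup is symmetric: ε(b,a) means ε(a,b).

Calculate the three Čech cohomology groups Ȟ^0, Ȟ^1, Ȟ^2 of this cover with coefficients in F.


Ȟ^0 = Z/7 ⊕ Z/7; Ȟ^1 = 0; Ȟ^2 = 0

cover nerve:
  U12={p5}
C dims 3,1; δ0: rk_F7 1
Ȟ^0: (3−1)−0=2 ⇒ Z/7 ⊕ Z/7
Ȟ^1: (1−0)−1=0 ⇒ 0
Ȟ^2: (0−0)−0=0 ⇒ 0


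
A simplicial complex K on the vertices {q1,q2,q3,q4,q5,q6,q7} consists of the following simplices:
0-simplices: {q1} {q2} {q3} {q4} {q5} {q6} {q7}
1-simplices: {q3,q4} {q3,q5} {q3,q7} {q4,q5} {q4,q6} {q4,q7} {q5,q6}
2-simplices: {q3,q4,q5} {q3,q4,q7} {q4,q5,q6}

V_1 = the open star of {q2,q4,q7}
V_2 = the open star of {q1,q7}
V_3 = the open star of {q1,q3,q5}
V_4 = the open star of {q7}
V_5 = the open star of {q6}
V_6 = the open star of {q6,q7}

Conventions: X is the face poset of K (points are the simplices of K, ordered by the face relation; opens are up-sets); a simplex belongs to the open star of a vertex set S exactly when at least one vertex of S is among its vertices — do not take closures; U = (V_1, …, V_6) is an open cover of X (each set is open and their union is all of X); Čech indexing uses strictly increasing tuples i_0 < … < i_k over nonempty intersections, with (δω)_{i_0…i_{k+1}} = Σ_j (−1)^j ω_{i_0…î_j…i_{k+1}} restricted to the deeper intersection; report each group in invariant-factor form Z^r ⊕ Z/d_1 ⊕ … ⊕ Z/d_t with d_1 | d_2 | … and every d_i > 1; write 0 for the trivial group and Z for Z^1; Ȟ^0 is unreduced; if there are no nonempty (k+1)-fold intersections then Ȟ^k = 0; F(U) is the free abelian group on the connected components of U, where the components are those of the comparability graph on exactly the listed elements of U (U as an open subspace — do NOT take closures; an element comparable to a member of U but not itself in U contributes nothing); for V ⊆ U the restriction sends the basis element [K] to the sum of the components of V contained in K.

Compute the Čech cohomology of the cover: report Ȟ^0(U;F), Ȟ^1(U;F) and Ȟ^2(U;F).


Ȟ^0 ≅ Z^3; Ȟ^1 ≅ 0; Ȟ^2 ≅ 0

cover nerve:
  V1={{q2},{q4},{q7},{q3,q4},{q3,q7},{q4,q5},{q4,q6},{q4,q7},{q3,q4,q5},{q3,q4,q7},{q4,q5,q6}} V2={{q1},{q7},{q3,q7},{q4,q7},{q3,q4,q7}} V3={{q1},{q3},{q5},{q3,q4},{q3,q5},{q3,q7},{q4,q5},{q5,q6},{q3,q4,q5},{q3,q4,q7},{q4,q5,q6}} V4={{q7},{q3,q7},{q4,q7},{q3,q4,q7}} V5={{q6},{q4,q6},{q5,q6},{q4,q5,q6}} V6={{q6},{q7},{q3,q7},{q4,q6},{q4,q7},{q5,q6},{q3,q4,q7},{q4,q5,q6}}
  V12={{q7},{q3,q7},{q4,q7},{q3,q4,q7}} V13={{q3,q4},{q3,q7},{q4,q5},{q3,q4,q5},{q3,q4,q7},{q4,q5,q6}} V14={{q7},{q3,q7},{q4,q7},{q3,q4,q7}} V15={{q4,q6},{q4,q5,q6}} V16={{q7},{q3,q7},{q4,q6},{q4,q7},{q3,q4,q7},{q4,q5,q6}} V23={{q1},{q3,q7},{q3,q4,q7}} V24={{q7},{q3,q7},{q4,q7},{q3,q4,q7}} V26={{q7},{q3,q7},{q4,q7},{q3,q4,q7}} V34={{q3,q7},{q3,q4,q7}} V35={{q5,q6},{q4,q5,q6}} V36={{q3,q7},{q5,q6},{q3,q4,q7},{q4,q5,q6}} V46={{q7},{q3,q7},{q4,q7},{q3,q4,q7}} V56={{q6},{q4,q6},{q5,q6},{q4,q5,q6}}
  V123={{q3,q7},{q3,q4,q7}} V124={{q7},{q3,q7},{q4,q7},{q3,q4,q7}} V126={{q7},{q3,q7},{q4,q7},{q3,q4,q7}} V134={{q3,q7},{q3,q4,q7}} V135={{q4,q5,q6}} V136={{q3,q7},{q3,q4,q7},{q4,q5,q6}} V146={{q7},{q3,q7},{q4,q7},{q3,q4,q7}} V156={{q4,q6},{q4,q5,q6}} V234={{q3,q7},{q3,q4,q7}} V236={{q3,q7},{q3,q4,q7}} V246={{q7},{q3,q7},{q4,q7},{q3,q4,q7}} V346={{q3,q7},{q3,q4,q7}} V356={{q5,q6},{q4,q5,q6}}
  V1234={{q3,q7},{q3,q4,q7}} V1236={{q3,q7},{q3,q4,q7}} V1246={{q7},{q3,q7},{q4,q7},{q3,q4,q7}} V1346={{q3,q7},{q3,q4,q7}} V1356={{q4,q5,q6}} V2346={{q3,q7},{q3,q4,q7}}
  V12346={{q3,q7},{q3,q4,q7}}
components per intersection:
  V1: {{q2}} {{q4},{q7},{q3,q4},{q3,q7},{q4,q5},{q4,q6},{q4,q7},{q3,q4,q5},{q3,q4,q7},{q4,q5,q6}}
  V2: {{q1}} {{q7},{q3,q7},{q4,q7},{q3,q4,q7}}
  V3: {{q1}} {{q3},{q5},{q3,q4},{q3,q5},{q3,q7},{q4,q5},{q5,q6},{q3,q4,q5},{q3,q4,q7},{q4,q5,q6}}
  V4: {{q7},{q3,q7},{q4,q7},{q3,q4,q7}}
  V5: {{q6},{q4,q6},{q5,q6},{q4,q5,q6}}
  V6: {{q6},{q4,q6},{q5,q6},{q4,q5,q6}} {{q7},{q3,q7},{q4,q7},{q3,q4,q7}}
  V12: {{q7},{q3,q7},{q4,q7},{q3,q4,q7}}
  V13: {{q3,q4},{q3,q7},{q4,q5},{q3,q4,q5},{q3,q4,q7},{q4,q5,q6}}
  V14: {{q7},{q3,q7},{q4,q7},{q3,q4,q7}}
  V15: {{q4,q6},{q4,q5,q6}}
  V16: {{q7},{q3,q7},{q4,q7},{q3,q4,q7}} {{q4,q6},{q4,q5,q6}}
  V23: {{q1}} {{q3,q7},{q3,q4,q7}}
  V24: {{q7},{q3,q7},{q4,q7},{q3,q4,q7}}
  V26: {{q7},{q3,q7},{q4,q7},{q3,q4,q7}}
  V34: {{q3,q7},{q3,q4,q7}}
  V35: {{q5,q6},{q4,q5,q6}}
  V36: {{q3,q7},{q3,q4,q7}} {{q5,q6},{q4,q5,q6}}
  V46: {{q7},{q3,q7},{q4,q7},{q3,q4,q7}}
  V56: {{q6},{q4,q6},{q5,q6},{q4,q5,q6}}
  V123: {{q3,q7},{q3,q4,q7}}
  V124: {{q7},{q3,q7},{q4,q7},{q3,q4,q7}}
  V126: {{q7},{q3,q7},{q4,q7},{q3,q4,q7}}
  V134: {{q3,q7},{q3,q4,q7}}
  V135: {{q4,q5,q6}}
  V136: {{q3,q7},{q3,q4,q7}} {{q4,q5,q6}}
  V146: {{q7},{q3,q7},{q4,q7},{q3,q4,q7}}
  V156: {{q4,q6},{q4,q5,q6}}
  V234: {{q3,q7},{q3,q4,q7}}
  V236: {{q3,q7},{q3,q4,q7}}
  V246: {{q7},{q3,q7},{q4,q7},{q3,q4,q7}}
  V346: {{q3,q7},{q3,q4,q7}}
  V356: {{q5,q6},{q4,q5,q6}}
  V1234: {{q3,q7},{q3,q4,q7}}
  V1236: {{q3,q7},{q3,q4,q7}}
  V1246: {{q7},{q3,q7},{q4,q7},{q3,q4,q7}}
  V1346: {{q3,q7},{q3,q4,q7}}
  V1356: {{q4,q5,q6}}
  V2346: {{q3,q7},{q3,q4,q7}}
  V12346: {{q3,q7},{q3,q4,q7}}
C dims 10,16,14,6; δ0: rk 7, SNF 1^7; δ1: rk 9, SNF 1^9; δ2: rk 5, SNF 1^5
Ȟ^0: (10−7)−0=3 ⇒ Z^3
Ȟ^1: (16−9)−7=0 ⇒ 0
Ȟ^2: (14−5)−9=0 ⇒ 0


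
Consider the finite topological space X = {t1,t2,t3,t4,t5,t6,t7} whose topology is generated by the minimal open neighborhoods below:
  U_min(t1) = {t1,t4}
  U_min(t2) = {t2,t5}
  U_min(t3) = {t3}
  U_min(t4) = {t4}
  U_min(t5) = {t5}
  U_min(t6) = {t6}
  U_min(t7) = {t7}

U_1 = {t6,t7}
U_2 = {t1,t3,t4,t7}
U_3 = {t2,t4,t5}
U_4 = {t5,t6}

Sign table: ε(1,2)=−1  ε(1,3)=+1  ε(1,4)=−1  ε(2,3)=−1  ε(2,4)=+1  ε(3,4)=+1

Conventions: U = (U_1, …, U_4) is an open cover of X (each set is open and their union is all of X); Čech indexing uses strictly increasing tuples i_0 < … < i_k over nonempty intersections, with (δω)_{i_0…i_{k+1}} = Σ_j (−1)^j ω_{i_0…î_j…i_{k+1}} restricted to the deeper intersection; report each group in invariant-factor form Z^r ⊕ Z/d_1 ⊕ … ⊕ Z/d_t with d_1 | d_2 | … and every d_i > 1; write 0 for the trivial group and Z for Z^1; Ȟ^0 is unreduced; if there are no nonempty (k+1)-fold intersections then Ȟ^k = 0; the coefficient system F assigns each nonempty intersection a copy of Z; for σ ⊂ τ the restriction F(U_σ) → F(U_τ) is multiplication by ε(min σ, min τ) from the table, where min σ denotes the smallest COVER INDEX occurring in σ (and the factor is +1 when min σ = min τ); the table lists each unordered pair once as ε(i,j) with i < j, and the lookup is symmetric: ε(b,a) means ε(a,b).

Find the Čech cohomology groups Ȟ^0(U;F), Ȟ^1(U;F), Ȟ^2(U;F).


nerve simplices:
  U12={t7} U14={t6} U23={t4} U34={t5}
C dims 4,4; δ0: rk 4, SNF 1^3·2
degree 0: 4−4−0 = 0 → Ȟ^0 ≅ 0
degree 1: 4−0−4 = 0 plus torsion [2] → Ȟ^1 ≅ Z/2
degree 2: 0−0−0 = 0 → Ȟ^2 ≅ 0

Ȟ^0(U;F) ≅ 0,  Ȟ^1(U;F) ≅ Z/2,  Ȟ^2(U;F) ≅ 0


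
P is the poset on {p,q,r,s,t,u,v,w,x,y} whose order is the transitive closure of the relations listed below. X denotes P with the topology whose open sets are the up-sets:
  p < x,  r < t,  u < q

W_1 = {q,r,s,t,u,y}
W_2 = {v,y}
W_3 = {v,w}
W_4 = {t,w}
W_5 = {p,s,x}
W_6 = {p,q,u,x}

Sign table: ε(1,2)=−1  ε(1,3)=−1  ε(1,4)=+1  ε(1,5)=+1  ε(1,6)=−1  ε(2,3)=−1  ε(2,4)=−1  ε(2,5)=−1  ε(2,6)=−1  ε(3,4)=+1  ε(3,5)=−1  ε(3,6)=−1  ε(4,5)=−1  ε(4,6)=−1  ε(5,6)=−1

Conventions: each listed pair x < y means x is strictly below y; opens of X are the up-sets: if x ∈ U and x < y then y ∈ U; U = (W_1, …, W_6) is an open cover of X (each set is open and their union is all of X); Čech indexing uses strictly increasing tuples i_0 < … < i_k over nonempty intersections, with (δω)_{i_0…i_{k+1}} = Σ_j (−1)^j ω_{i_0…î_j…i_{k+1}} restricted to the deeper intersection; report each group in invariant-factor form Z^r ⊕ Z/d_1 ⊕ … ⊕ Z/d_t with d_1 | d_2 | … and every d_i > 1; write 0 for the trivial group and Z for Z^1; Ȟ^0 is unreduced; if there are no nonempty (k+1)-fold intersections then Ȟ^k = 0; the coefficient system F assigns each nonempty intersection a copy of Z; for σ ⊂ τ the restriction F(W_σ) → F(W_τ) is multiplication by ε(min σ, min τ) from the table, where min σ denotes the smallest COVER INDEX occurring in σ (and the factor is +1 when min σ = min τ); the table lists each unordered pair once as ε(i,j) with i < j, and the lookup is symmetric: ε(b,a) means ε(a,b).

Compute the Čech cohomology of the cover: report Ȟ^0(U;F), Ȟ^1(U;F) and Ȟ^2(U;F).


Ȟ^0(U;F) ≅ Z, Ȟ^1(U;F) ≅ Z^2, Ȟ^2(U;F) ≅ 0

nonempty overlaps:
  W12={y} W14={t} W15={s} W16={q,u} W23={v} W34={w} W56={p,x}
C dims 6,7; δ0: rk 5, SNF 1^5
degree 0: 6−5−0 = 1 → Ȟ^0 ≅ Z
degree 1: 7−0−5 = 2 → Ȟ^1 ≅ Z^2
degree 2: 0−0−0 = 0 → Ȟ^2 ≅ 0


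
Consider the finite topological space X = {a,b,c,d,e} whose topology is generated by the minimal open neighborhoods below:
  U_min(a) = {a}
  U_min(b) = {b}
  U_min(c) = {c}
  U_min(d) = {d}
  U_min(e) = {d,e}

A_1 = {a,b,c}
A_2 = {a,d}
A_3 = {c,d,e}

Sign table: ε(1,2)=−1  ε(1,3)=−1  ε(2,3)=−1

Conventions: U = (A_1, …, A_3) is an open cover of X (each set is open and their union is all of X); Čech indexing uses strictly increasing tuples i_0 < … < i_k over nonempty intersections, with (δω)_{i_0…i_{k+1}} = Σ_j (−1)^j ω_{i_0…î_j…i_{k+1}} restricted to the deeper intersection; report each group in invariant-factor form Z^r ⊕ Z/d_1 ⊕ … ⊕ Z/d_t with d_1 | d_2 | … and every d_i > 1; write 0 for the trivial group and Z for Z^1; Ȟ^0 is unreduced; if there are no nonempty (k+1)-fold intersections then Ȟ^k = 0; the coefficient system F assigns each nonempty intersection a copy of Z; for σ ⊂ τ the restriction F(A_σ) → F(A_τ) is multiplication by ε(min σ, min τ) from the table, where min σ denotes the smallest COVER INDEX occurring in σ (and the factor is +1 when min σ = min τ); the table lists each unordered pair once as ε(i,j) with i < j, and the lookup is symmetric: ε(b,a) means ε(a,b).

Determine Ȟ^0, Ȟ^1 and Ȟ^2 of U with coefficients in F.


cover nerve:
  A12={a} A13={c} A23={d}
C dims 3,3; δ0: rk 3, SNF 1^2·2
Ȟ^0: (3−3)−0=0 ⇒ 0
Ȟ^1: (3−0)−3=0 plus torsion [2] ⇒ Z/2
Ȟ^2: (0−0)−0=0 ⇒ 0

Ȟ^0 = 0; Ȟ^1 = Z/2; Ȟ^2 = 0


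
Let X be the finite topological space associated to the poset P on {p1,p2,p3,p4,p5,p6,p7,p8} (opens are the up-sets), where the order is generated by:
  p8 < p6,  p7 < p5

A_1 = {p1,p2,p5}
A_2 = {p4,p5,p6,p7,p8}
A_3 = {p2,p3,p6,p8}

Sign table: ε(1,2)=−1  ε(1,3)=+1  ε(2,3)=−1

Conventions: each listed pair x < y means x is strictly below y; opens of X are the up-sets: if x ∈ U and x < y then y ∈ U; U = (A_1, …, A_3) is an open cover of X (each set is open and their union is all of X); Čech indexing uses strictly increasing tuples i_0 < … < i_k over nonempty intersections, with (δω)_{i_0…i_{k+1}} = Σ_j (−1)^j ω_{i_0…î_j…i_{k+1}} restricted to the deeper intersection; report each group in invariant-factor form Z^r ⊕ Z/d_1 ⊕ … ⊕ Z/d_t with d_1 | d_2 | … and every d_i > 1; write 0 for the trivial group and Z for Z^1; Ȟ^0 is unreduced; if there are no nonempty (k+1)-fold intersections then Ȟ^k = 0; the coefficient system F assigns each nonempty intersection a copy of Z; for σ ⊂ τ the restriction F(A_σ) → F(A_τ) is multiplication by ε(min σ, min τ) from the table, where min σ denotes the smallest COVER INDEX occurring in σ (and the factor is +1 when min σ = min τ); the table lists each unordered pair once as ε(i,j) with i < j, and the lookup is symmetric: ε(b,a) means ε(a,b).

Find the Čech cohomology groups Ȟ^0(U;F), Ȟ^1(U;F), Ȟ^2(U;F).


nerve of the cover:
  A12={p5} A13={p2} A23={p6,p8}
C dims 3,3; δ0: rk 2, SNF 1^2
Ȟ^0 = (3 − 2) − 0 = 1, so Ȟ^0 ≅ Z
Ȟ^1 = (3 − 0) − 2 = 1, so Ȟ^1 ≅ Z
Ȟ^2 = (0 − 0) − 0 = 0, so Ȟ^2 ≅ 0

Ȟ^0(U;F) ≅ Z, Ȟ^1(U;F) ≅ Z, Ȟ^2(U;F) ≅ 0


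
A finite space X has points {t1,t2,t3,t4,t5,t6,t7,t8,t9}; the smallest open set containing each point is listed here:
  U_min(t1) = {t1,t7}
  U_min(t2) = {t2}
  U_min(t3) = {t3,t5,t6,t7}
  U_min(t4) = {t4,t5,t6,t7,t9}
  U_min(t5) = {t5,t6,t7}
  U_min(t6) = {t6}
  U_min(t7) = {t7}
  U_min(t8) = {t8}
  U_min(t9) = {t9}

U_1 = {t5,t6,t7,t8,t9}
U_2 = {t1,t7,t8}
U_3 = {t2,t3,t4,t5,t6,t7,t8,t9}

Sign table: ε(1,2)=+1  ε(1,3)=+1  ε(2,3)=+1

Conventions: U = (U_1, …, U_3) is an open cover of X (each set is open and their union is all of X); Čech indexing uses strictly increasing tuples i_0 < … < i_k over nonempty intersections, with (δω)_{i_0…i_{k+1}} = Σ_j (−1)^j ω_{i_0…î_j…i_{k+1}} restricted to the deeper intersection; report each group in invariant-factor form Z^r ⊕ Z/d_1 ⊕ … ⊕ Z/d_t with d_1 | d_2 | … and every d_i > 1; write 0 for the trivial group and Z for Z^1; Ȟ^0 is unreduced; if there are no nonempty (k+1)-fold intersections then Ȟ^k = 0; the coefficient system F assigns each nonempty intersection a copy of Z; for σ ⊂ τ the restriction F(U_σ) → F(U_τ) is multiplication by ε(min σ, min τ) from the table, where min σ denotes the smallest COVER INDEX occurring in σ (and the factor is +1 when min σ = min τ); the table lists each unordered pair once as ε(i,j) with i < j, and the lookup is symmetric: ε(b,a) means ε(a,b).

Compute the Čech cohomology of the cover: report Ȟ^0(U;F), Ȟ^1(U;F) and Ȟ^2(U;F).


Ȟ^0 = Z,  Ȟ^1 = 0,  Ȟ^2 = 0

nerve of the cover:
  U12={t7,t8} U13={t5,t6,t7,t8,t9} U23={t7,t8}
  U123={t7,t8}
C dims 3,3,1; δ0: rk 2, SNF 1^2; δ1: rk 1, SNF 1^1
Ȟ^0 = (3 − 2) − 0 = 1, so Ȟ^0 ≅ Z
Ȟ^1 = (3 − 1) − 2 = 0, so Ȟ^1 ≅ 0
Ȟ^2 = (1 − 0) − 1 = 0, so Ȟ^2 ≅ 0


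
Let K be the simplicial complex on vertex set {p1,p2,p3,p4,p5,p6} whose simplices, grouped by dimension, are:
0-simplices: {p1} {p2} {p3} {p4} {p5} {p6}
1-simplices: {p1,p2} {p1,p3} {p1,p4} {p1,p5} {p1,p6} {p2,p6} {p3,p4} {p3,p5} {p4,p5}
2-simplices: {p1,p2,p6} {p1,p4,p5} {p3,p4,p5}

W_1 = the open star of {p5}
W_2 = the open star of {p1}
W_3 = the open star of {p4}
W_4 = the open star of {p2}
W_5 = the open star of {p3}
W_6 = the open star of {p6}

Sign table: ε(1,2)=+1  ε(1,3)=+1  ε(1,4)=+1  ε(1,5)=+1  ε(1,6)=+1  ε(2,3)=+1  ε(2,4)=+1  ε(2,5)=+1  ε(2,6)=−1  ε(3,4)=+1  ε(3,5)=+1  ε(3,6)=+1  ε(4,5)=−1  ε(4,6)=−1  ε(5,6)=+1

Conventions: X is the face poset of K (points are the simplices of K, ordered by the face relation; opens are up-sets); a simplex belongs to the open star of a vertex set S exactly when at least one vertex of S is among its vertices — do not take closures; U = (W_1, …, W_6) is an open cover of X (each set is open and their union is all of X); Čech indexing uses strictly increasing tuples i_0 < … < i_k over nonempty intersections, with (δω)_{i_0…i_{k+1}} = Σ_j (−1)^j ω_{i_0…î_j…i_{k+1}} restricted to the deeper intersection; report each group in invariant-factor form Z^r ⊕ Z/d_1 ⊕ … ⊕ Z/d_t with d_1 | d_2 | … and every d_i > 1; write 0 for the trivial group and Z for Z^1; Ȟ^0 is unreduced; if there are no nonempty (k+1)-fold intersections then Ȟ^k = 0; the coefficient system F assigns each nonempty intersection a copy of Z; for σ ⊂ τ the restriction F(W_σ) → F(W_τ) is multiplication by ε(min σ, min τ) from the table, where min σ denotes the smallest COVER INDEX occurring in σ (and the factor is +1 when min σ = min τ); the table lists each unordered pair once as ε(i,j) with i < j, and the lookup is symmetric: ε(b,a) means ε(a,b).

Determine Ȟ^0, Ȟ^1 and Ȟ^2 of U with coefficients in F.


Ȟ^0 = Z, Ȟ^1 = Z, Ȟ^2 = 0

nerve simplices:
  W1={{p5},{p1,p5},{p3,p5},{p4,p5},{p1,p4,p5},{p3,p4,p5}} W2={{p1},{p1,p2},{p1,p3},{p1,p4},{p1,p5},{p1,p6},{p1,p2,p6},{p1,p4,p5}} W3={{p4},{p1,p4},{p3,p4},{p4,p5},{p1,p4,p5},{p3,p4,p5}} W4={{p2},{p1,p2},{p2,p6},{p1,p2,p6}} W5={{p3},{p1,p3},{p3,p4},{p3,p5},{p3,p4,p5}} W6={{p6},{p1,p6},{p2,p6},{p1,p2,p6}}
  W12={{p1,p5},{p1,p4,p5}} W13={{p4,p5},{p1,p4,p5},{p3,p4,p5}} W15={{p3,p5},{p3,p4,p5}} W23={{p1,p4},{p1,p4,p5}} W24={{p1,p2},{p1,p2,p6}} W25={{p1,p3}} W26={{p1,p6},{p1,p2,p6}} W35={{p3,p4},{p3,p4,p5}} W46={{p2,p6},{p1,p2,p6}}
  W123={{p1,p4,p5}} W135={{p3,p4,p5}} W246={{p1,p2,p6}}
C dims 6,9,3; δ0: rk 5, SNF 1^5; δ1: rk 3, SNF 1^3
degree 0: 6−5−0 = 1 → Ȟ^0 ≅ Z
degree 1: 9−3−5 = 1 → Ȟ^1 ≅ Z
degree 2: 3−0−3 = 0 → Ȟ^2 ≅ 0


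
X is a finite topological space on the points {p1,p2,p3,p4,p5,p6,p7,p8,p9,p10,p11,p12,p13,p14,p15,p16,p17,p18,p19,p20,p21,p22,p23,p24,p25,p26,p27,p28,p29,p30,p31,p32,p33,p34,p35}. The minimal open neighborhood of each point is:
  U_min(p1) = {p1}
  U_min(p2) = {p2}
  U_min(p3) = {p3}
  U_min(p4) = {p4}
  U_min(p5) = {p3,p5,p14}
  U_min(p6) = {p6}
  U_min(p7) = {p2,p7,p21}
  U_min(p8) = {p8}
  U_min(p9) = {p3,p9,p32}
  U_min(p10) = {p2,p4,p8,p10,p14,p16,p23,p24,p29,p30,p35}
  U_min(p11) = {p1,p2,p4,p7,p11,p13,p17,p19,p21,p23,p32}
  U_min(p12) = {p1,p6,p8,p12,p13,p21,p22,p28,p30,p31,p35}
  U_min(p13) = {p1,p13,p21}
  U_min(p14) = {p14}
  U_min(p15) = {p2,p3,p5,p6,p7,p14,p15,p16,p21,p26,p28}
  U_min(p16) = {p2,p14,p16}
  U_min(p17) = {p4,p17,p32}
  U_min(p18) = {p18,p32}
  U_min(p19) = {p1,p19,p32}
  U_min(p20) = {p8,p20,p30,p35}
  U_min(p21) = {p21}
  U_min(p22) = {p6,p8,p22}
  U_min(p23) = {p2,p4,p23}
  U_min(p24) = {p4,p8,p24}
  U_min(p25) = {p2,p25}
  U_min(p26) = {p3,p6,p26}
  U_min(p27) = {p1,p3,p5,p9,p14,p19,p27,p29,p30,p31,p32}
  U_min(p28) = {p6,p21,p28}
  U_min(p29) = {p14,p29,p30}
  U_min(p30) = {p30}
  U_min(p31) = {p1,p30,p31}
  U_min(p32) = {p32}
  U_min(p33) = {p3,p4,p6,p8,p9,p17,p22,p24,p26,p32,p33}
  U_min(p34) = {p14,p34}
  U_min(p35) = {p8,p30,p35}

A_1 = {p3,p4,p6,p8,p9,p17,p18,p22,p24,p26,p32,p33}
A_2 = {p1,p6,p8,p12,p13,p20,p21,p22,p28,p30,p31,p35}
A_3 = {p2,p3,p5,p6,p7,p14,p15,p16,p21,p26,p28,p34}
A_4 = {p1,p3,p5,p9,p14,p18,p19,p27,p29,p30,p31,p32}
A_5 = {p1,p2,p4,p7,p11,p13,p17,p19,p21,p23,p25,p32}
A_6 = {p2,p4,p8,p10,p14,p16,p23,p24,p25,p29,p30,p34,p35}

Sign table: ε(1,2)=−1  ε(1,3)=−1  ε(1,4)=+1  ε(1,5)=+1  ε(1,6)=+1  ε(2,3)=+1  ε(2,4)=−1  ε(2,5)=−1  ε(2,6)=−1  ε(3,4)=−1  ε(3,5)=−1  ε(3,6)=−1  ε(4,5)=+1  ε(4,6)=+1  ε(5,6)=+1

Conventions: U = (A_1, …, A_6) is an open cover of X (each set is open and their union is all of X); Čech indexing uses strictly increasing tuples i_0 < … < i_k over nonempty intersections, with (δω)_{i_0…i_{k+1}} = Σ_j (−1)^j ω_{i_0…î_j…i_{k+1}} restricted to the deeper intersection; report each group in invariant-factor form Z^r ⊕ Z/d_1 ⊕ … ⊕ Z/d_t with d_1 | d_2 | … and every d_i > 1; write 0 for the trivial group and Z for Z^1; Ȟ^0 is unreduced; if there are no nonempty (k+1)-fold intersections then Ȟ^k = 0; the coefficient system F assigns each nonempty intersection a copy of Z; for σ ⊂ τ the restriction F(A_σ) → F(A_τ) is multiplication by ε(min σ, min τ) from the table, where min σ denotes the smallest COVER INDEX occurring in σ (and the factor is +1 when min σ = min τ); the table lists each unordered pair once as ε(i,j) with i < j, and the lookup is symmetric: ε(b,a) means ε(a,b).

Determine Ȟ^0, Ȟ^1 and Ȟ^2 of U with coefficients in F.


nerve simplices:
  A12={p6,p8,p22} A13={p3,p6,p26} A14={p3,p9,p18,p32} A15={p4,p17,p32} A16={p4,p8,p24} A23={p6,p21,p28} A24={p1,p30,p31} A25={p1,p13,p21} A26={p8,p30,p35} A34={p3,p5,p14} A35={p2,p7,p21} A36={p2,p14,p16,p34} A45={p1,p19,p32} A46={p14,p29,p30} A56={p2,p4,p23,p25}
  A123={p6} A126={p8} A134={p3} A145={p32} A156={p4} A235={p21} A245={p1} A246={p30} A346={p14} A356={p2}
C dims 6,15,10; δ0: rk 5, SNF 1^5; δ1: rk 10, SNF 1^9·2
degree 0: 6−5−0 = 1 → Ȟ^0 ≅ Z
degree 1: 15−10−5 = 0 → Ȟ^1 ≅ 0
degree 2: 10−0−10 = 0 plus torsion [2] → Ȟ^2 ≅ Z/2

Ȟ^0(U;F) ≅ Z, Ȟ^1(U;F) ≅ 0, Ȟ^2(U;F) ≅ Z/2


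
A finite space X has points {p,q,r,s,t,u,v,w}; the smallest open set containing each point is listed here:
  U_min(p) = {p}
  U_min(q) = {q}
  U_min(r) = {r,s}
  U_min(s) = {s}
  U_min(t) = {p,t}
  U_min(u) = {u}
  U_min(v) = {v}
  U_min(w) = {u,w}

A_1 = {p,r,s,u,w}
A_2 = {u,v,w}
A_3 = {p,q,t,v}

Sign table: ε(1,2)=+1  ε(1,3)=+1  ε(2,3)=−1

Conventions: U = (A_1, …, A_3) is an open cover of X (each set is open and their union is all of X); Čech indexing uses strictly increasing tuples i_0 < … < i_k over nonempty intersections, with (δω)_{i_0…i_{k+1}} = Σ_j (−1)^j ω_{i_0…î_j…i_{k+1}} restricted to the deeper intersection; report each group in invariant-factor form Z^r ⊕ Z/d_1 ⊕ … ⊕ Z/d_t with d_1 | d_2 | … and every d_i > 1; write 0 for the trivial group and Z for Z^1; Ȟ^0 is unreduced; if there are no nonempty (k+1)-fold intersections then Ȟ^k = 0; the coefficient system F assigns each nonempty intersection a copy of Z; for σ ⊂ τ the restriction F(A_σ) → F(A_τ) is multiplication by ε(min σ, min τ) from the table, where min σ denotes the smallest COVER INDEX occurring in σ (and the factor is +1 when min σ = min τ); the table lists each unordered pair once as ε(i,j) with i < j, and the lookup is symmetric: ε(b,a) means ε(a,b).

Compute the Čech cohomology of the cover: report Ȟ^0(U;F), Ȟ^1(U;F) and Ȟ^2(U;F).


Ȟ^0 = 0, Ȟ^1 = Z/2 and Ȟ^2 = 0

nonempty overlaps:
  A12={u,w} A13={p} A23={v}
C dims 3,3; δ0: rk 3, SNF 1^2·2
degree 0: 3−3−0 = 0 → Ȟ^0 ≅ 0
degree 1: 3−0−3 = 0 plus torsion [2] → Ȟ^1 ≅ Z/2
degree 2: 0−0−0 = 0 → Ȟ^2 ≅ 0


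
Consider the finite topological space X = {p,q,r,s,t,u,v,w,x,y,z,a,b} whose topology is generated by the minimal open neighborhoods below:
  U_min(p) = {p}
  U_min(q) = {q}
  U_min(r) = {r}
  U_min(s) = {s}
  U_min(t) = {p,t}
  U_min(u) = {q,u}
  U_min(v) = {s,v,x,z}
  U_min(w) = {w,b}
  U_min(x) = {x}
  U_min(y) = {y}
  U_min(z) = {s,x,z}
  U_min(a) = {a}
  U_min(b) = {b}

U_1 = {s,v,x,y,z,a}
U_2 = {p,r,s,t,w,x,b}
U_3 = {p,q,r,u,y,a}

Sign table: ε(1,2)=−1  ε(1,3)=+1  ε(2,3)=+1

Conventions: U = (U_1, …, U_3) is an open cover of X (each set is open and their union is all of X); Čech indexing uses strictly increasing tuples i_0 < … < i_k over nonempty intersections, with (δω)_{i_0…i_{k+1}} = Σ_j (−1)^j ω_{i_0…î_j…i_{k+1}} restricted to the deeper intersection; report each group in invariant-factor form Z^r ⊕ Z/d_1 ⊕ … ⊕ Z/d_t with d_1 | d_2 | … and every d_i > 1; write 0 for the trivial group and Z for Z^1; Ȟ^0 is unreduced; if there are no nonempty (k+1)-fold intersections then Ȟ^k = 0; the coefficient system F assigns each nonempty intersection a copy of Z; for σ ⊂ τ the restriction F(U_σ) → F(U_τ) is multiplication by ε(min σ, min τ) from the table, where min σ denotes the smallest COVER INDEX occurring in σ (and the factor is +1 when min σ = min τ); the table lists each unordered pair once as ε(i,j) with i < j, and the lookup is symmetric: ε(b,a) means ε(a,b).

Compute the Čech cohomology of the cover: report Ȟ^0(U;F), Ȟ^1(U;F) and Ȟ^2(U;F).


nonempty intersections:
  U12={s,x} U13={y,a} U23={p,r}
C dims 3,3; δ0: rk 3, SNF 1^2·2
Ȟ^0: (3−3)−0=0 ⇒ 0
Ȟ^1: (3−0)−3=0 plus torsion [2] ⇒ Z/2
Ȟ^2: (0−0)−0=0 ⇒ 0

Ȟ^0(U;F) ≅ 0, Ȟ^1(U;F) ≅ Z/2 and Ȟ^2(U;F) ≅ 0


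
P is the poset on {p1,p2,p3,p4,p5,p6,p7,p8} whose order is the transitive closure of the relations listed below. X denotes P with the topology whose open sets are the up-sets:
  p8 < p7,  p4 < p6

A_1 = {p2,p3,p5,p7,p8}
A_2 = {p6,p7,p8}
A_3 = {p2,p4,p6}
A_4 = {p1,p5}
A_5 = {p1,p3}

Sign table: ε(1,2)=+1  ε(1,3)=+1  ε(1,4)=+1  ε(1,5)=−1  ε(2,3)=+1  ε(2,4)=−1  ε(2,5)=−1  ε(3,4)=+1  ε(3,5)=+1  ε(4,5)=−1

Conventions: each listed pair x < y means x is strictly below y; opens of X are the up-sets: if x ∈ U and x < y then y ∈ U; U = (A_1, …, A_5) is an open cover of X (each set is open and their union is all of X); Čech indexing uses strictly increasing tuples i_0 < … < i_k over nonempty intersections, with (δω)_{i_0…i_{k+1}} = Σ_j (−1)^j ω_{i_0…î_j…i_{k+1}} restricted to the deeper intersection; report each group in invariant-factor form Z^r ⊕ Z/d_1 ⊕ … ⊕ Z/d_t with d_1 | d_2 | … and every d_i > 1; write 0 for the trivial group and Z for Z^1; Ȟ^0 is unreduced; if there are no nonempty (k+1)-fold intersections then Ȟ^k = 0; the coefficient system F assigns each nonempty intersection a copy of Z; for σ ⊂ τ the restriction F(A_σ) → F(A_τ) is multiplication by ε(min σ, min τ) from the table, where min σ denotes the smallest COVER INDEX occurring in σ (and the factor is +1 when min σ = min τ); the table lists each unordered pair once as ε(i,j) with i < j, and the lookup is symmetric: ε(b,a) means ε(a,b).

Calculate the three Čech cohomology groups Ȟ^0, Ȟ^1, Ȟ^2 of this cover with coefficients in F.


Ȟ^0 ≅ Z, Ȟ^1 ≅ Z^2 and Ȟ^2 ≅ 0

cover nerve:
  A12={p7,p8} A13={p2} A14={p5} A15={p3} A23={p6} A45={p1}
C dims 5,6; δ0: rk 4, SNF 1^4
Ȟ^0: (5−4)−0=1 ⇒ Z
Ȟ^1: (6−0)−4=2 ⇒ Z^2
Ȟ^2: (0−0)−0=0 ⇒ 0


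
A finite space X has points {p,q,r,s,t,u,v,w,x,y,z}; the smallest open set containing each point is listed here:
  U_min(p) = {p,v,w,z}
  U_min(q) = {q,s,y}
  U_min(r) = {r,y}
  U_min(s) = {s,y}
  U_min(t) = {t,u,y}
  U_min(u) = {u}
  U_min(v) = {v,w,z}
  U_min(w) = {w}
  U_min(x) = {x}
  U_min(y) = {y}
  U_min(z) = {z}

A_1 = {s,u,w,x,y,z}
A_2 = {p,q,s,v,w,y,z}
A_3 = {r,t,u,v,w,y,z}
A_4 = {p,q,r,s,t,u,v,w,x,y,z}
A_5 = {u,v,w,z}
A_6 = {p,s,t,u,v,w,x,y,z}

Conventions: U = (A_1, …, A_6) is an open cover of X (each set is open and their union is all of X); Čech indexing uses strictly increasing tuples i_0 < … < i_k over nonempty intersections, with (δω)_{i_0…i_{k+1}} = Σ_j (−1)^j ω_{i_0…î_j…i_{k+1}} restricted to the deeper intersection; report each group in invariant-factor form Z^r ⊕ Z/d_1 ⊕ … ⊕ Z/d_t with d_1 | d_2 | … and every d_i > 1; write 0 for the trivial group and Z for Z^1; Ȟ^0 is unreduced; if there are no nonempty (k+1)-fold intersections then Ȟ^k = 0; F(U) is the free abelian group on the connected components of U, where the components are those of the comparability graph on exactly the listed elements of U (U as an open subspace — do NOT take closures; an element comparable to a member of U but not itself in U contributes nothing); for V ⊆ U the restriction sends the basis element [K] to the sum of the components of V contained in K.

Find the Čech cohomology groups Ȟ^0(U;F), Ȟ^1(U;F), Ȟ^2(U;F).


Ȟ^0 = Z^3, Ȟ^1 = 0, Ȟ^2 = 0

nerve of the cover:
  A12={s,w,y,z} A13={u,w,y,z} A14={s,u,w,x,y,z} A15={u,w,z} A16={s,u,w,x,y,z} A23={v,w,y,z} A24={p,q,s,v,w,y,z} A25={v,w,z} A26={p,s,v,w,y,z} A34={r,t,u,v,w,y,z} A35={u,v,w,z} A36={t,u,v,w,y,z} A45={u,v,w,z} A46={p,s,t,u,v,w,x,y,z} A56={u,v,w,z}
  A123={w,y,z} A124={s,w,y,z} A125={w,z} A126={s,w,y,z} A134={u,w,y,z} A135={u,w,z} A136={u,w,y,z} A145={u,w,z} A146={s,u,w,x,y,z} A156={u,w,z} A234={v,w,y,z} A235={v,w,z} A236={v,w,y,z} A245={v,w,z} A246={p,s,v,w,y,z} A256={v,w,z} A345={u,v,w,z} A346={t,u,v,w,y,z} A356={u,v,w,z} A456={u,v,w,z}
  A1234={w,y,z} A1235={w,z} A1236={w,y,z} A1245={w,z} A1246={s,w,y,z} A1256={w,z} A1345={u,w,z} A1346={u,w,y,z} A1356={u,w,z} A1456={u,w,z} A2345={v,w,z} A2346={v,w,y,z} A2356={v,w,z} A2456={v,w,z} A3456={u,v,w,z}
  A12345={w,z} A12346={w,y,z} A12356={w,z} A12456={w,z} A13456={u,w,z} A23456={v,w,z}
  A123456={w,z}
components per intersection:
  A1: {s,y} {u} {w} {x} {z}
  A2: {p,v,w,z} {q,s,y}
  A3: {r,t,u,y} {v,w,z}
  A4: {p,v,w,z} {q,r,s,t,u,y} {x}
  A5: {u} {v,w,z}
  A6: {p,v,w,z} {s,t,u,y} {x}
  A12: {s,y} {w} {z}
  A13: {u} {w} {y} {z}
  A14: {s,y} {u} {w} {x} {z}
  A15: {u} {w} {z}
  A16: {s,y} {u} {w} {x} {z}
  A23: {v,w,z} {y}
  A24: {p,v,w,z} {q,s,y}
  A25: {v,w,z}
  A26: {p,v,w,z} {s,y}
  A34: {r,t,u,y} {v,w,z}
  A35: {u} {v,w,z}
  A36: {t,u,y} {v,w,z}
  A45: {u} {v,w,z}
  A46: {p,v,w,z} {s,t,u,y} {x}
  A56: {u} {v,w,z}
  A123: {w} {y} {z}
  A124: {s,y} {w} {z}
  A125: {w} {z}
  A126: {s,y} {w} {z}
  A134: {u} {w} {y} {z}
  A135: {u} {w} {z}
  A136: {u} {w} {y} {z}
  A145: {u} {w} {z}
  A146: {s,y} {u} {w} {x} {z}
  A156: {u} {w} {z}
  A234: {v,w,z} {y}
  A235: {v,w,z}
  A236: {v,w,z} {y}
  A245: {v,w,z}
  A246: {p,v,w,z} {s,y}
  A256: {v,w,z}
  A345: {u} {v,w,z}
  A346: {t,u,y} {v,w,z}
  A356: {u} {v,w,z}
  A456: {u} {v,w,z}
  A1234: {w} {y} {z}
  A1235: {w} {z}
  A1236: {w} {y} {z}
  A1245: {w} {z}
  A1246: {s,y} {w} {z}
  A1256: {w} {z}
  A1345: {u} {w} {z}
  A1346: {u} {w} {y} {z}
  A1356: {u} {w} {z}
  A1456: {u} {w} {z}
  A2345: {v,w,z}
  A2346: {v,w,z} {y}
  A2356: {v,w,z}
  A2456: {v,w,z}
  A3456: {u} {v,w,z}
  A12345: {w} {z}
  A12346: {w} {y} {z}
  A12356: {w} {z}
  A12456: {w} {z}
  A13456: {u} {w} {z}
  A23456: {v,w,z}
  A123456: {w} {z}
C dims 17,40,50,35; δ0: rk 14, SNF 1^14; δ1: rk 26, SNF 1^26; δ2: rk 24, SNF 1^24
Ȟ^0 = (17 − 14) − 0 = 3, so Ȟ^0 ≅ Z^3
Ȟ^1 = (40 − 26) − 14 = 0, so Ȟ^1 ≅ 0
Ȟ^2 = (50 − 24) − 26 = 0, so Ȟ^2 ≅ 0


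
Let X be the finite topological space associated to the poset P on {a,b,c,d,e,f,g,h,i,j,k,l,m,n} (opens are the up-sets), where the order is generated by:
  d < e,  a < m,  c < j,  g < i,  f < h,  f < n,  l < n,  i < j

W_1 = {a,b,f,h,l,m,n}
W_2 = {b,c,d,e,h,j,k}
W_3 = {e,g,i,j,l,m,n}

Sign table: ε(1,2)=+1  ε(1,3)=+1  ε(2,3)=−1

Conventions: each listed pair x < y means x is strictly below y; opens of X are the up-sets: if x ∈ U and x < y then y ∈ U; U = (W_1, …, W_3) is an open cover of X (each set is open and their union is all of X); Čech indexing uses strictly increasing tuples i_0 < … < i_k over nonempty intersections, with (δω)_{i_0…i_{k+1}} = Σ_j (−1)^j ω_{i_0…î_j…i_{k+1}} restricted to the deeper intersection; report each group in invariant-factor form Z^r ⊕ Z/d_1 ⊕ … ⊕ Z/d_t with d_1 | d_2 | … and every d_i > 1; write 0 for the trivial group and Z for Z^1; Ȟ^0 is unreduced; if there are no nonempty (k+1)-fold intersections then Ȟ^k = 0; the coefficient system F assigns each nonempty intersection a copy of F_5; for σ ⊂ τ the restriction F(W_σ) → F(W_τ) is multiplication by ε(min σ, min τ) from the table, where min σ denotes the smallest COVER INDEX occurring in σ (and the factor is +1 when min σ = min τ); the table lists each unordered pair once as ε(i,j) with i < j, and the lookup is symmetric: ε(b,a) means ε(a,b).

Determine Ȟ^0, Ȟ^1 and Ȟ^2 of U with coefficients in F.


nerve simplices:
  W12={b,h} W13={l,m,n} W23={e,j}
C dims 3,3; δ0: rk_F5 3
degree 0: 3−3−0 = 0 → Ȟ^0 ≅ 0
degree 1: 3−0−3 = 0 → Ȟ^1 ≅ 0
degree 2: 0−0−0 = 0 → Ȟ^2 ≅ 0

Ȟ^0 ≅ 0, Ȟ^1 ≅ 0 and Ȟ^2 ≅ 0
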